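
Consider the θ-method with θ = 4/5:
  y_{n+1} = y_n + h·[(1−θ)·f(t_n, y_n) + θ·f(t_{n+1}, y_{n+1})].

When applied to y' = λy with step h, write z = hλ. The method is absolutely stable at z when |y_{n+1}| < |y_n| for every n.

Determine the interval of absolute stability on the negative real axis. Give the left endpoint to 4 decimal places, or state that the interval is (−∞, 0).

Test eqn y'=λy, z=hλ:
  y_{n+1} = y_n + z·[1/5·y_n + 4/5·y_{n+1}] ⇒ (1 − 4/5z)y_{n+1} = (1 + 1/5z)y_n
  ⇒ R(z) = (1 + 1/5z)/(1 − 4/5z).

Need |R(x)|<1, x<0.
x=-1.45: |R|=0.3287
x=-2: |R|=0.2308
x=-10: |R|=0.1111
x=-100: |R|=0.2346
θ=4/5≥1/2 ⇒ |1+1/5x|<|1−4/5x| ∀x<0 ⇒ interval (−∞,0).

unbounded; (−∞, 0).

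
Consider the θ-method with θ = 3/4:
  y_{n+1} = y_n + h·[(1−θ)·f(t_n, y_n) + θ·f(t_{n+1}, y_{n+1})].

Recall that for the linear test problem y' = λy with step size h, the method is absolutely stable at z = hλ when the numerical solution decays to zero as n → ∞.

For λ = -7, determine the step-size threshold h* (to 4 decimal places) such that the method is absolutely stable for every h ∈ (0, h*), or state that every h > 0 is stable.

Test eqn y'=λy, z=hλ:
  y_{n+1} = y_n + z·[1/4·y_n + 3/4·y_{n+1}] ⇒ (1 − 3/4z)y_{n+1} = (1 + 1/4z)y_n
  so R(z) = (1 + 1/4z)/(1 − 3/4z).

Solve |R(x)|<1 on ℝ⁻.
x=-1.08: |R|=0.4033
x=-2: |R|=0.2000
x=-10: |R|=0.1765
x=-100: |R|=0.3158
θ=3/4≥1/2 ⇒ |1+1/4x|<|1−3/4x| ∀x<0 ⇒ interval (−∞,0).

(−∞, 0) — no finite endpoint. Any h>0 works for λ=-7.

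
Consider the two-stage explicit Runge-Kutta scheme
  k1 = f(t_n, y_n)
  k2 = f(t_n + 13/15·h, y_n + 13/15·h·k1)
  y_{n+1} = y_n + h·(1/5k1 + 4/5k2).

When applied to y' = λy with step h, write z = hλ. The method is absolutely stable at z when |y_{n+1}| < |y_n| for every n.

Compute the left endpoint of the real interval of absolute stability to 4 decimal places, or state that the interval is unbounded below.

On y'=λy, z=hλ:
  k1=λy_n ⇒ h·k1=z·y_n;  k2=λ(1+13/15z)y_n ⇒ h·k2=z(1+13/15z)y_n
  y_{n+1}/y_n = 1 + 1/5z + 4/5z(1+13/15z) = 1 + z + 52/75z²
  Hence R(z) = 1 + z + 52/75z².

Boundary: |R(x)|=1, x<0.
x=-0.48: |R|=0.6797
R=1: x+52/75x²=0 ⇒ x=−75/52=-1.4423; min R=1−1/(4·52/75)=0.6394>−1
Confirm numerically:
  x=-1.396: |R|=0.95518 <1
  x=-1.292: |R|=0.86536 <1
  x=-1.049: |R|=0.71394 <1
  x=-0.719: |R|=0.63943 <1
  x=-1.891: |R|=1.58828 >1
  x=-1.812: |R|=1.46445 >1
  x=-1.635: |R|=1.21844 >1
So |R|<1 on (-1.4423, 0).

left endpoint -1.4423.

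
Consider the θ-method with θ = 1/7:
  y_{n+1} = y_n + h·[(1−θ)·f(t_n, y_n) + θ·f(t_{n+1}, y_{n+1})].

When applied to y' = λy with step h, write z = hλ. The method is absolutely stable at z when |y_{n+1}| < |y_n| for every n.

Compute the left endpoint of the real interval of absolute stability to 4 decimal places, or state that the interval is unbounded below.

left endpoint -2.8000.

Test eqn y'=λy, z=hλ:
  y_{n+1} = y_n + z·[6/7·y_n + 1/7·y_{n+1}] ⇒ (1 − 1/7z)y_{n+1} = (1 + 6/7z)y_n
  R(z) = (1 + 6/7z)/(1 − 1/7z).

Solve |R(x)|<1 on ℝ⁻.
x=-0.54: |R|=0.4987
R=−1: 1+6/7x = −1+1/7x ⇒ -5/7x=2 ⇒ x=2/(-5/7)=-2.8000
Confirm numerically:
  x=-2.322: |R|=0.74362 <1
  x=-1.834: |R|=0.45325 <1
  x=-1.736: |R|=0.39103 <1
  x=-3.137: |R|=1.16622 >1
  x=-3.095: |R|=1.14611 >1
  x=-2.995: |R|=1.09755 >1
So |R|<1 on (-2.8000, 0).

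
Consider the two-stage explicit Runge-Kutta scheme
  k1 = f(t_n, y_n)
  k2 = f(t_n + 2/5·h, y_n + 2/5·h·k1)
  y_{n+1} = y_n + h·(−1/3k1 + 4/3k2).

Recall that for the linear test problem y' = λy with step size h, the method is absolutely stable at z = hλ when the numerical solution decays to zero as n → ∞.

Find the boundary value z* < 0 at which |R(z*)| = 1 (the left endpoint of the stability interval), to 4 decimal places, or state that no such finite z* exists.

left endpoint -1.8750.

Set f=λy, z=hλ:
  k1=λy_n ⇒ h·k1=z·y_n;  k2=λ(1+2/5z)y_n ⇒ h·k2=z(1+2/5z)y_n
  y_{n+1}/y_n = 1 − 1/3z + 4/3z(1+2/5z) = 1 + z + 8/15z²
  Hence R(z) = 1 + z + 8/15z².

Find x<0 with |R(x)|<1.
x=-0.54: |R|=0.6155
R=1: x+8/15x²=0 ⇒ x=−15/8=-1.8750; min R=1−1/(4·8/15)=0.5312>−1
Confirm numerically:
  x=-1.639: |R|=0.79370 <1
  x=-1.130: |R|=0.55101 <1
  x=-0.917: |R|=0.53147 <1
  x=-2.423: |R|=1.70816 >1
  x=-2.331: |R|=1.56690 >1
  x=-2.024: |R|=1.16084 >1
So |R|<1 on (-1.8750, 0).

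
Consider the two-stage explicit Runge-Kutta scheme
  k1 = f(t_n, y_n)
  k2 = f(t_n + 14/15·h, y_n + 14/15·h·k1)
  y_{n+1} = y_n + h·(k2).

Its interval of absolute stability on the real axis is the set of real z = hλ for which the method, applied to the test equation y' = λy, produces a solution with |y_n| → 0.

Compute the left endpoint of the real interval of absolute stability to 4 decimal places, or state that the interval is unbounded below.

Test eqn y'=λy, z=hλ:
  k1=λy_n ⇒ h·k1=z·y_n;  k2=λ(1+14/15z)y_n ⇒ h·k2=z(1+14/15z)y_n
  y_{n+1}/y_n = 1 + z(1+14/15z) = 1 + z + 14/15z²
  Hence R(z) = 1 + z + 14/15z².

Boundary: |R(x)|=1, x<0.
x=-0.71: |R|=0.7605
R=1: x+14/15x²=0 ⇒ x=−15/14=-1.0714; min R=1−1/(4·14/15)=0.7321>−1
Confirm numerically:
  x=-0.978: |R|=0.91472 <1
  x=-0.790: |R|=0.79249 <1
  x=-0.485: |R|=0.73454 <1
  x=-0.442: |R|=0.74034 <1
  x=-1.169: |R|=1.10646 >1
  x=-1.114: |R|=1.04426 >1
So |R|<1 on (-1.0714, 0).

z* = -1.0714.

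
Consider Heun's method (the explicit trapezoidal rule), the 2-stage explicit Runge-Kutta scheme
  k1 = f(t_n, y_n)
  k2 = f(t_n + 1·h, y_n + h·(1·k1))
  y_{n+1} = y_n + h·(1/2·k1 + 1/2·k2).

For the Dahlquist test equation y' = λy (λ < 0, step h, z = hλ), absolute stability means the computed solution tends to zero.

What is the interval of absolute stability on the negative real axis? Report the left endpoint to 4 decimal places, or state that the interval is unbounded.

(-2.0000, 0).

On y'=λy, z=hλ:
  order 2, 2-stage ⇒ R(z)=1+z+z^2/2
  (e.g. R(-0.42)=0.66820, |R|=0.66820)

Need |R(x)|<1, x<0.
x=-0.42: |R|=0.6682
|R(-1.78)|=0.8042 |R(-0.97)|=0.5005 |R(-0.94)|=0.5018
Bisect:
  x_lo=-2.5551 |R|=1.7092  x_hi=-0.2804 |R|=0.7589
  mid=-1.41780 |R|=0.58728 →hi
  mid=-1.98647 |R|=0.98656 →hi
  mid=-2.27081 |R|=1.30748 →lo
  mid=-2.12864 |R|=1.13692 →lo
  mid=-2.05756 |R|=1.05921 →lo
  mid=-2.02202 |R|=1.02226 →lo
  mid=-2.00424 |R|=1.00425 →lo
  ...
  [-2.00008,-1.99994] ⇒ x*=-2.0000
Interval (-2.0000, 0).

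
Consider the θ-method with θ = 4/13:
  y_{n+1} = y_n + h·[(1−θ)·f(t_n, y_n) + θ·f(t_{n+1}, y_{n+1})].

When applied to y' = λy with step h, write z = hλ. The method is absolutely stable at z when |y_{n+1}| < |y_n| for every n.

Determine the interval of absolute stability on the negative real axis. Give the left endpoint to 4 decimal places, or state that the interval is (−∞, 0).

(-5.2000, 0).

On y'=λy, z=hλ:
  y_{n+1} = y_n + z·[9/13·y_n + 4/13·y_{n+1}] ⇒ (1 − 4/13z)y_{n+1} = (1 + 9/13z)y_n
  so R(z) = (1 + 9/13z)/(1 − 4/13z).

Boundary: |R(x)|=1, x<0.
x=-0.63: |R|=0.4723
R=−1: 1+9/13x = −1+4/13x ⇒ -5/13x=2 ⇒ x=2/(-5/13)=-5.2000
Confirm numerically:
  x=-3.407: |R|=0.66332 <1
  x=-2.743: |R|=0.48753 <1
  x=-2.337: |R|=0.35945 <1
  x=-5.770: |R|=1.07899 >1
  x=-5.534: |R|=1.04753 >1
  x=-5.446: |R|=1.03536 >1
Stable set (-5.2000, 0).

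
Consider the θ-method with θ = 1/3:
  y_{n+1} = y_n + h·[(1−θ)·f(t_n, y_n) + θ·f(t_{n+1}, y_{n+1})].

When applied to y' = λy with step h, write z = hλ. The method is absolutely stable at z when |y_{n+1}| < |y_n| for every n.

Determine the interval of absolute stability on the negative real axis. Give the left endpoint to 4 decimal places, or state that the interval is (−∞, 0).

Set f=λy, z=hλ:
  y_{n+1} = y_n + z·[2/3·y_n + 1/3·y_{n+1}] ⇒ (1 − 1/3z)y_{n+1} = (1 + 2/3z)y_n
  so R(z) = (1 + 2/3z)/(1 − 1/3z).

Boundary: |R(x)|=1, x<0.
x=-0.47: |R|=0.5937
R=−1: 1+2/3x = −1+1/3x ⇒ -1/3x=2 ⇒ x=2/(-1/3)=-6.0000
Confirm numerically:
  x=-5.554: |R|=0.94786 <1
  x=-4.142: |R|=0.73985 <1
  x=-3.687: |R|=0.65410 <1
  x=-3.069: |R|=0.51705 <1
  x=-6.522: |R|=1.05482 >1
  x=-6.394: |R|=1.04194 >1
  x=-6.280: |R|=1.03017 >1
Interval (-6.0000, 0).

(-6.0000, 0).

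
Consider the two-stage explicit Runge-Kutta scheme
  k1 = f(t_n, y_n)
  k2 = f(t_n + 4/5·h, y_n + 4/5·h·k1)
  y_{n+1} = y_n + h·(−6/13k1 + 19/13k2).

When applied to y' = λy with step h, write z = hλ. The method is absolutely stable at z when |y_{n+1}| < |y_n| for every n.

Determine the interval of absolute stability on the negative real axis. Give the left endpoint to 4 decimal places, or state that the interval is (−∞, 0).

With y'=λy (z=hλ):
  k1=λy_n ⇒ h·k1=z·y_n;  k2=λ(1+4/5z)y_n ⇒ h·k2=z(1+4/5z)y_n
  y_{n+1}/y_n = 1 − 6/13z + 19/13z(1+4/5z) = 1 + z + 76/65z²
  Hence R(z) = 1 + z + 76/65z².

Solve |R(x)|<1 on ℝ⁻.
x=-1.67: |R|=2.5909
R=1: x+76/65x²=0 ⇒ x=−65/76=-0.8553; min R=1−1/(4·76/65)=0.7862>−1
Confirm numerically:
  x=-0.793: |R|=0.94227 <1
  x=-0.739: |R|=0.89954 <1
  x=-0.524: |R|=0.79704 <1
  x=-0.436: |R|=0.78627 <1
  x=-1.333: |R|=1.74459 >1
  x=-1.255: |R|=1.58657 >1
Stable set (-0.8553, 0).

(-0.8553, 0).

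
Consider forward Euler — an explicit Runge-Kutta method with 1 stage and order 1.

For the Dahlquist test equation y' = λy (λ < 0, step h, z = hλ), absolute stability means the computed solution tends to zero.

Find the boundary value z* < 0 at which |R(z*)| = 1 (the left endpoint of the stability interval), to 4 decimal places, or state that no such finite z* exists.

z* = -2.0000.

Set f=λy, z=hλ:
  order 1, 1-stage ⇒ R(z)=1+z
  (e.g. R(-1.35)=-0.35000, |R|=0.35000)

Need |R(x)|<1, x<0.
x=-1.35: |R|=0.3500
|R(-1.15)|=0.1500 |R(-0.61)|=0.3900 |R(-0.56)|=0.4400
Bisect:
  x_lo=-2.7510 |R|=1.7510  x_hi=-0.2441 |R|=0.7559
  mid=-1.49759 |R|=0.49759 →hi
  mid=-2.12432 |R|=1.12432 →lo
  mid=-1.81095 |R|=0.81095 →hi
  mid=-1.96764 |R|=0.96764 →hi
  mid=-2.04598 |R|=1.04598 →lo
  mid=-2.00681 |R|=1.00681 →lo
  mid=-1.98722 |R|=0.98722 →hi
  mid=-1.99701 |R|=0.99701 →hi
  mid=-2.00191 |R|=1.00191 →lo
  ...
  [-2.00007,-1.99992] ⇒ x*=-2.0000
Interval (-2.0000, 0).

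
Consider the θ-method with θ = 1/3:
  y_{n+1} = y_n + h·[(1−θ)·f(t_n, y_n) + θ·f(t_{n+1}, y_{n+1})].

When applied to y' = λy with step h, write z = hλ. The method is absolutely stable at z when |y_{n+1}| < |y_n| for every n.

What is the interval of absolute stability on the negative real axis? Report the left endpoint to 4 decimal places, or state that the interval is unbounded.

Test eqn y'=λy, z=hλ:
  y_{n+1} = y_n + z·[2/3·y_n + 1/3·y_{n+1}] ⇒ (1 − 1/3z)y_{n+1} = (1 + 2/3z)y_n
  so R(z) = (1 + 2/3z)/(1 − 1/3z).

Need |R(x)|<1, x<0.
x=-1.37: |R|=0.0595
R=−1: 1+2/3x = −1+1/3x ⇒ -1/3x=2 ⇒ x=2/(-1/3)=-6.0000
Confirm numerically:
  x=-5.190: |R|=0.90110 <1
  x=-4.076: |R|=0.72809 <1
  x=-3.394: |R|=0.59243 <1
  x=-2.986: |R|=0.49649 <1
  x=-6.437: |R|=1.04631 >1
  x=-6.220: |R|=1.02386 >1
  x=-6.217: |R|=1.02354 >1
So |R|<1 on (-6.0000, 0).

z∈(-6.0000,0).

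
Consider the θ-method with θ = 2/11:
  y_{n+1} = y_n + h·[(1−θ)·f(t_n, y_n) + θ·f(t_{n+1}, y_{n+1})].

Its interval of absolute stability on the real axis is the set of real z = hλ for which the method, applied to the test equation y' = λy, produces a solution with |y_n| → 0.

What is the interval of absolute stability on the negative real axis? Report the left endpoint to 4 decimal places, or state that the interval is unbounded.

(-3.1429, 0).

Test eqn y'=λy, z=hλ:
  y_{n+1} = y_n + z·[9/11·y_n + 2/11·y_{n+1}] ⇒ (1 − 2/11z)y_{n+1} = (1 + 9/11z)y_n
  ⇒ R(z) = (1 + 9/11z)/(1 − 2/11z).

Boundary: |R(x)|=1, x<0.
x=-0.93: |R|=0.2045
R=−1: 1+9/11x = −1+2/11x ⇒ -7/11x=2 ⇒ x=2/(-7/11)=-3.1429
Confirm numerically:
  x=-2.891: |R|=0.89495 <1
  x=-2.032: |R|=0.48380 <1
  x=-2.000: |R|=0.46667 <1
  x=-1.808: |R|=0.36070 <1
  x=-3.589: |R|=1.17180 >1
  x=-3.551: |R|=1.15783 >1
So |R|<1 on (-3.1429, 0).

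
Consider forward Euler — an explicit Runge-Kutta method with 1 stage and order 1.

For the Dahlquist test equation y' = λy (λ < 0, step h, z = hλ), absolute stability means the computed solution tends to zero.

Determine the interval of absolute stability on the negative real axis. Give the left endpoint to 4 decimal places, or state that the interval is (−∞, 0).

z∈(-2.0000,0).

On y'=λy, z=hλ:
  order 1, 1-stage ⇒ R(z)=1+z
  (e.g. R(-0.52)=0.48000, |R|=0.48000)

Solve |R(x)|<1 on ℝ⁻.
x=-0.52: |R|=0.4800
|R(-2.03)|=1.0300 |R(-1)|=0.0000 |R(-0.69)|=0.3100
Bisect:
  x_lo=-2.3635 |R|=1.3635  x_hi=-0.1942 |R|=0.8058
  mid=-1.27887 |R|=0.27887 →hi
  mid=-1.82119 |R|=0.82119 →hi
  mid=-2.09236 |R|=1.09236 →lo
  mid=-1.95677 |R|=0.95677 →hi
  mid=-2.02457 |R|=1.02457 →lo
  mid=-1.99067 |R|=0.99067 →hi
  mid=-2.00762 |R|=1.00762 →lo
  mid=-1.99914 |R|=0.99914 →hi
  mid=-2.00338 |R|=1.00338 →lo
  mid=-2.00126 |R|=1.00126 →lo
  ...
  [-2.00007,-1.99994] ⇒ x*=-2.0000
Interval (-2.0000, 0).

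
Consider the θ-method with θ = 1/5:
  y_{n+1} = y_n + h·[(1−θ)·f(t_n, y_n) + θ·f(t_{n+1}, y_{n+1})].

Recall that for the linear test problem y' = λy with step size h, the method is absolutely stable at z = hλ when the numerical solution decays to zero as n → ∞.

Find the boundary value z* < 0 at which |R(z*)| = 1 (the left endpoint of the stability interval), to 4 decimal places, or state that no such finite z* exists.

left endpoint -3.3333.

Set f=λy, z=hλ:
  y_{n+1} = y_n + z·[4/5·y_n + 1/5·y_{n+1}] ⇒ (1 − 1/5z)y_{n+1} = (1 + 4/5z)y_n
  so R(z) = (1 + 4/5z)/(1 − 1/5z).

Boundary: |R(x)|=1, x<0.
x=-0.71: |R|=0.3783
R=−1: 1+4/5x = −1+1/5x ⇒ -3/5x=2 ⇒ x=2/(-3/5)=-3.3333
Confirm numerically:
  x=-3.093: |R|=0.91091 <1
  x=-2.166: |R|=0.51130 <1
  x=-1.685: |R|=0.26028 <1
  x=-3.917: |R|=1.19637 >1
  x=-3.898: |R|=1.19038 >1
  x=-3.522: |R|=1.06642 >1
So |R|<1 on (-3.3333, 0).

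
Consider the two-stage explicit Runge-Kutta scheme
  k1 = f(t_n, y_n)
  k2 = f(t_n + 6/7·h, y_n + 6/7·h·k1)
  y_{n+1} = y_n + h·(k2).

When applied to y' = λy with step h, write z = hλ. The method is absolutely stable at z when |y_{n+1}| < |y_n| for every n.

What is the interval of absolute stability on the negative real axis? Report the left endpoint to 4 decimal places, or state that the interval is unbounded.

z∈(-1.1667,0).

On y'=λy, z=hλ:
  k1=λy_n ⇒ h·k1=z·y_n;  k2=λ(1+6/7z)y_n ⇒ h·k2=z(1+6/7z)y_n
  y_{n+1}/y_n = 1 + z(1+6/7z) = 1 + z + 6/7z²
  Hence R(z) = 1 + z + 6/7z².

Solve |R(x)|<1 on ℝ⁻.
x=-0.85: |R|=0.7693
R=1: x+6/7x²=0 ⇒ x=−7/6=-1.1667; min R=1−1/(4·6/7)=0.7083>−1
Confirm numerically:
  x=-1.133: |R|=0.96730 <1
  x=-0.554: |R|=0.70907 <1
  x=-0.468: |R|=0.71973 <1
  x=-1.558: |R|=1.52260 >1
  x=-1.309: |R|=1.15970 >1
So |R|<1 on (-1.1667, 0).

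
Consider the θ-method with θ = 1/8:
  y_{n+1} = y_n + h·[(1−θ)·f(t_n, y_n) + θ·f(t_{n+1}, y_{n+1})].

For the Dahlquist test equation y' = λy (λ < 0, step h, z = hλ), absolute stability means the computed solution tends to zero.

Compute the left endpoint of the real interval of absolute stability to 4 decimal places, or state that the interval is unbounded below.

Test eqn y'=λy, z=hλ:
  y_{n+1} = y_n + z·[7/8·y_n + 1/8·y_{n+1}] ⇒ (1 − 1/8z)y_{n+1} = (1 + 7/8z)y_n
  R(z) = (1 + 7/8z)/(1 − 1/8z).

Need |R(x)|<1, x<0.
x=-1.12: |R|=0.0175
R=−1: 1+7/8x = −1+1/8x ⇒ -3/4x=2 ⇒ x=2/(-3/4)=-2.6667
Confirm numerically:
  x=-2.209: |R|=0.73102 <1
  x=-1.613: |R|=0.34235 <1
  x=-1.247: |R|=0.07884 <1
  x=-2.993: |R|=1.17811 >1
  x=-2.767: |R|=1.05591 >1
So |R|<1 on (-2.6667, 0).

left endpoint -2.6667.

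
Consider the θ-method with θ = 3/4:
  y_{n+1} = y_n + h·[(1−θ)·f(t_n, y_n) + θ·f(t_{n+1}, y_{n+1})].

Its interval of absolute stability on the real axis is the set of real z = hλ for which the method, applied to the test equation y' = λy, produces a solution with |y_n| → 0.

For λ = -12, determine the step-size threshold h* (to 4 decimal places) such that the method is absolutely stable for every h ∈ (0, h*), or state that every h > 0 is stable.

Set f=λy, z=hλ:
  y_{n+1} = y_n + z·[1/4·y_n + 3/4·y_{n+1}] ⇒ (1 − 3/4z)y_{n+1} = (1 + 1/4z)y_n
  ⇒ R(z) = (1 + 1/4z)/(1 − 3/4z).

Boundary: |R(x)|=1, x<0.
x=-0.58: |R|=0.5958
x=-2: |R|=0.2000
x=-10: |R|=0.1765
x=-100: |R|=0.3158
θ=3/4≥1/2 ⇒ |1+1/4x|<|1−3/4x| ∀x<0 ⇒ unbounded interval.

unbounded; (−∞, 0). Any h>0 works for λ=-12.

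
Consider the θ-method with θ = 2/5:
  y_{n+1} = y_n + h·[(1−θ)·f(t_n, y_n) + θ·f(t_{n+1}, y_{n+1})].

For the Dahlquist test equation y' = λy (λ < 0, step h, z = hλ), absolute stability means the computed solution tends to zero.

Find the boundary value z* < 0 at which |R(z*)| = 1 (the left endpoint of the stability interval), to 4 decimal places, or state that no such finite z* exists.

left endpoint -10.0000.

On y'=λy, z=hλ:
  y_{n+1} = y_n + z·[3/5·y_n + 2/5·y_{n+1}] ⇒ (1 − 2/5z)y_{n+1} = (1 + 3/5z)y_n
  so R(z) = (1 + 3/5z)/(1 − 2/5z).

Boundary: |R(x)|=1, x<0.
x=-0.79: |R|=0.3997
R=−1: 1+3/5x = −1+2/5x ⇒ -1/5x=2 ⇒ x=2/(-1/5)=-10.0000
Confirm numerically:
  x=-9.200: |R|=0.96581 <1
  x=-8.968: |R|=0.95501 <1
  x=-7.780: |R|=0.89202 <1
  x=-10.219: |R|=1.00861 >1
  x=-10.116: |R|=1.00460 >1
Stable set (-10.0000, 0).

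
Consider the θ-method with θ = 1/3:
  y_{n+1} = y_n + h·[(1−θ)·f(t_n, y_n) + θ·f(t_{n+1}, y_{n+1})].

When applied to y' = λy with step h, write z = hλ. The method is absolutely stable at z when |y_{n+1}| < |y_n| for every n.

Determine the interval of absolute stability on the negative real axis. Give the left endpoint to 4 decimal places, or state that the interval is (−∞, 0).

z∈(-6.0000,0).

Test eqn y'=λy, z=hλ:
  y_{n+1} = y_n + z·[2/3·y_n + 1/3·y_{n+1}] ⇒ (1 − 1/3z)y_{n+1} = (1 + 2/3z)y_n
  ⇒ R(z) = (1 + 2/3z)/(1 − 1/3z).

Solve |R(x)|<1 on ℝ⁻.
x=-1.56: |R|=0.0263
R=−1: 1+2/3x = −1+1/3x ⇒ -1/3x=2 ⇒ x=2/(-1/3)=-6.0000
Confirm numerically:
  x=-5.187: |R|=0.90070 <1
  x=-5.075: |R|=0.88545 <1
  x=-3.251: |R|=0.56023 <1
  x=-6.522: |R|=1.05482 >1
  x=-6.200: |R|=1.02174 >1
Stable set (-6.0000, 0).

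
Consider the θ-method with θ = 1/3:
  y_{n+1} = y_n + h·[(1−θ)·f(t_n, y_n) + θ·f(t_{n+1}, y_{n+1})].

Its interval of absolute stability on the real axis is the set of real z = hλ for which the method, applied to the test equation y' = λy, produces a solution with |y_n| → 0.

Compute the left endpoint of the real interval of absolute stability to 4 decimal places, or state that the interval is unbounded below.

With y'=λy (z=hλ):
  y_{n+1} = y_n + z·[2/3·y_n + 1/3·y_{n+1}] ⇒ (1 − 1/3z)y_{n+1} = (1 + 2/3z)y_n
  ⇒ R(z) = (1 + 2/3z)/(1 − 1/3z).

Need |R(x)|<1, x<0.
x=-0.9: |R|=0.3077
R=−1: 1+2/3x = −1+1/3x ⇒ -1/3x=2 ⇒ x=2/(-1/3)=-6.0000
Confirm numerically:
  x=-3.847: |R|=0.68556 <1
  x=-3.597: |R|=0.63574 <1
  x=-3.428: |R|=0.59988 <1
  x=-2.828: |R|=0.45573 <1
  x=-6.289: |R|=1.03111 >1
  x=-6.128: |R|=1.01402 >1
So |R|<1 on (-6.0000, 0).

z* = -6.0000.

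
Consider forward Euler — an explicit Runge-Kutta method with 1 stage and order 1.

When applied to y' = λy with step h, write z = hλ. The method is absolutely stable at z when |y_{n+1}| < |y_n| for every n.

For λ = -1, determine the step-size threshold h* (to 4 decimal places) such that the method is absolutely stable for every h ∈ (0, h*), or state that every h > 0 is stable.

Set f=λy, z=hλ:
  order 1, 1-stage ⇒ R(z)=1+z
  (e.g. R(-0.67)=0.33000, |R|=0.33000)

Solve |R(x)|<1 on ℝ⁻.
x=-0.67: |R|=0.3300
|R(-1.95)|=0.9500 |R(-0.96)|=0.0400 |R(-0.8)|=0.2000
Bisect:
  x_lo=-2.8234 |R|=1.8234  x_hi=-0.1198 |R|=0.8802
  mid=-1.47163 |R|=0.47163 →hi
  mid=-2.14753 |R|=1.14753 →lo
  mid=-1.80958 |R|=0.80958 →hi
  mid=-1.97856 |R|=0.97856 →hi
  mid=-2.06305 |R|=1.06305 →lo
  mid=-2.02080 |R|=1.02080 →lo
  mid=-1.99968 |R|=0.99968 →hi
  mid=-2.01024 |R|=1.01024 →lo
  ...
  [-2.00001,-1.99984] ⇒ x*=-2.0000
So |R|<1 on (-2.0000, 0).

(-2.0000,0); λ=-1 ⇒ h* = 2.0000.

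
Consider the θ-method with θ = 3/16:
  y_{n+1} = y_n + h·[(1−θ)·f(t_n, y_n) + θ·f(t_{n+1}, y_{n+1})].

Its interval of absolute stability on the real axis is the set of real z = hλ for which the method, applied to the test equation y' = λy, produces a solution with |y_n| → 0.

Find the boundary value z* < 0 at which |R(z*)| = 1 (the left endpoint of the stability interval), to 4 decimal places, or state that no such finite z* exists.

left endpoint -3.2000.

With y'=λy (z=hλ):
  y_{n+1} = y_n + z·[13/16·y_n + 3/16·y_{n+1}] ⇒ (1 − 3/16z)y_{n+1} = (1 + 13/16z)y_n
  Hence R(z) = (1 + 13/16z)/(1 − 3/16z).

Boundary: |R(x)|=1, x<0.
x=-1.39: |R|=0.1026
R=−1: 1+13/16x = −1+3/16x ⇒ -5/8x=2 ⇒ x=2/(-5/8)=-3.2000
Confirm numerically:
  x=-3.071: |R|=0.94884 <1
  x=-2.812: |R|=0.84122 <1
  x=-1.969: |R|=0.43808 <1
  x=-1.916: |R|=0.40960 <1
  x=-3.730: |R|=1.19492 >1
  x=-3.297: |R|=1.03746 >1
So |R|<1 on (-3.2000, 0).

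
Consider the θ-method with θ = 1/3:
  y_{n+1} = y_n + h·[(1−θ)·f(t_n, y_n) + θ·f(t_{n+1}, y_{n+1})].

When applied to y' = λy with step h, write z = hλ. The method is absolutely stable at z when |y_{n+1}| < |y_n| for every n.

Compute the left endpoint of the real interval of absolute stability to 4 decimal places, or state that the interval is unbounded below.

Test eqn y'=λy, z=hλ:
  y_{n+1} = y_n + z·[2/3·y_n + 1/3·y_{n+1}] ⇒ (1 − 1/3z)y_{n+1} = (1 + 2/3z)y_n
  R(z) = (1 + 2/3z)/(1 − 1/3z).

Solve |R(x)|<1 on ℝ⁻.
x=-0.42: |R|=0.6316
R=−1: 1+2/3x = −1+1/3x ⇒ -1/3x=2 ⇒ x=2/(-1/3)=-6.0000
Confirm numerically:
  x=-3.889: |R|=0.69357 <1
  x=-3.394: |R|=0.59243 <1
  x=-3.361: |R|=0.58513 <1
  x=-6.500: |R|=1.05263 >1
  x=-6.468: |R|=1.04943 >1
  x=-6.127: |R|=1.01391 >1
Interval (-6.0000, 0).

left endpoint -6.0000.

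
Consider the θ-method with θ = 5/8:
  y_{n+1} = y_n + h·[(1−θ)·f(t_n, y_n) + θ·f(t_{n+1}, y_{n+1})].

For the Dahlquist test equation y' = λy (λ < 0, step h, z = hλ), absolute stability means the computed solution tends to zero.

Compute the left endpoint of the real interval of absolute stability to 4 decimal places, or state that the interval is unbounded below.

Set f=λy, z=hλ:
  y_{n+1} = y_n + z·[3/8·y_n + 5/8·y_{n+1}] ⇒ (1 − 5/8z)y_{n+1} = (1 + 3/8z)y_n
  R(z) = (1 + 3/8z)/(1 − 5/8z).

Boundary: |R(x)|=1, x<0.
x=-0.49: |R|=0.6249
x=-2: |R|=0.1111
x=-10: |R|=0.3793
x=-100: |R|=0.5748
θ=5/8≥1/2 ⇒ |1+3/8x|<|1−5/8x| ∀x<0 ⇒ unbounded interval.

unbounded; (−∞, 0).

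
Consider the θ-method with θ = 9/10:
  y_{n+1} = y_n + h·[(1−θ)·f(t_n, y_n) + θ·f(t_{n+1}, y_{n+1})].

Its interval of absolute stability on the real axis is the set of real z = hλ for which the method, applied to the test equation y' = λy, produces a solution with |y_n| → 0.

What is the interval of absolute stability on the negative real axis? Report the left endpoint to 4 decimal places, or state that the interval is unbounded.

(−∞, 0) — no finite endpoint.

On y'=λy, z=hλ:
  y_{n+1} = y_n + z·[1/10·y_n + 9/10·y_{n+1}] ⇒ (1 − 9/10z)y_{n+1} = (1 + 1/10z)y_n
  Hence R(z) = (1 + 1/10z)/(1 − 9/10z).

Find x<0 with |R(x)|<1.
x=-1.26: |R|=0.4096
x=-2: |R|=0.2857
x=-10: |R|=0.0000
x=-100: |R|=0.0989
θ=9/10≥1/2 ⇒ |1+1/10x|<|1−9/10x| ∀x<0 ⇒ interval (−∞,0).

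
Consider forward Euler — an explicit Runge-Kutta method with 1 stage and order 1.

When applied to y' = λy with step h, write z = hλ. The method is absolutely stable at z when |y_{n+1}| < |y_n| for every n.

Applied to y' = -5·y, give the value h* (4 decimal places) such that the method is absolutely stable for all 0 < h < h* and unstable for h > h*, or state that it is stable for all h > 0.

On y'=λy, z=hλ:
  order 1, 1-stage ⇒ R(z)=1+z
  (e.g. R(-1.64)=-0.64000, |R|=0.64000)

Need |R(x)|<1, x<0.
x=-1.64: |R|=0.6400
|R(-1.13)|=0.1300 |R(-0.83)|=0.1700 |R(-0.56)|=0.4400
Bisect:
  x_lo=-2.6036 |R|=1.6036  x_hi=-0.0693 |R|=0.9307
  mid=-1.33643 |R|=0.33643 →hi
  mid=-1.97000 |R|=0.97000 →hi
  mid=-2.28679 |R|=1.28679 →lo
  mid=-2.12840 |R|=1.12840 →lo
  mid=-2.04920 |R|=1.04920 →lo
  mid=-2.00960 |R|=1.00960 →lo
  mid=-1.98980 |R|=0.98980 →hi
  ...
  [-2.00001,-1.99986] ⇒ x*=-2.0000
So |R|<1 on (-2.0000, 0).

(-2.0000,0); λ=-5 ⇒ h* = 0.4000.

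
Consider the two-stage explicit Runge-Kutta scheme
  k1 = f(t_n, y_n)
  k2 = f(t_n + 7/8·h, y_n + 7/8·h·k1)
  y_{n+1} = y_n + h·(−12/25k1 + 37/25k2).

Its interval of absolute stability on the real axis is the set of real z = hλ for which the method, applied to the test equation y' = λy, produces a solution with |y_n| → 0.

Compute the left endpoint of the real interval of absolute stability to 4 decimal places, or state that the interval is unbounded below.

Test eqn y'=λy, z=hλ:
  k1=λy_n ⇒ h·k1=z·y_n;  k2=λ(1+7/8z)y_n ⇒ h·k2=z(1+7/8z)y_n
  y_{n+1}/y_n = 1 − 12/25z + 37/25z(1+7/8z) = 1 + z + 259/200z²
  so R(z) = 1 + z + 259/200z².

Need |R(x)|<1, x<0.
x=-0.94: |R|=1.2043
R=1: x+259/200x²=0 ⇒ x=−200/259=-0.7722; min R=1−1/(4·259/200)=0.8069>−1
Confirm numerically:
  x=-0.706: |R|=0.93947 <1
  x=-0.665: |R|=0.90768 <1
  x=-0.415: |R|=0.80803 <1
  x=-0.317: |R|=0.81313 <1
  x=-1.197: |R|=1.65849 >1
  x=-1.020: |R|=1.32732 >1
Interval (-0.7722, 0).

z* = -0.7722.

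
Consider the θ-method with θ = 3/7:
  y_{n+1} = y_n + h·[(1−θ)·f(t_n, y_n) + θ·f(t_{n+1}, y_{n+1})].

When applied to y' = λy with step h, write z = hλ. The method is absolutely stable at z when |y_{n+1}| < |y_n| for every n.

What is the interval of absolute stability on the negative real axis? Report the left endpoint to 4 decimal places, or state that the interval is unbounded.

On y'=λy, z=hλ:
  y_{n+1} = y_n + z·[4/7·y_n + 3/7·y_{n+1}] ⇒ (1 − 3/7z)y_{n+1} = (1 + 4/7z)y_n
  Hence R(z) = (1 + 4/7z)/(1 − 3/7z).

Solve |R(x)|<1 on ℝ⁻.
x=-0.69: |R|=0.4675
R=−1: 1+4/7x = −1+3/7x ⇒ -1/7x=2 ⇒ x=2/(-1/7)=-14.0000
Confirm numerically:
  x=-12.471: |R|=0.96557 <1
  x=-11.285: |R|=0.93355 <1
  x=-7.787: |R|=0.79536 <1
  x=-7.014: |R|=0.75087 <1
  x=-14.082: |R|=1.00167 >1
  x=-14.037: |R|=1.00075 >1
  x=-14.028: |R|=1.00057 >1
So |R|<1 on (-14.0000, 0).

z∈(-14.0000,0).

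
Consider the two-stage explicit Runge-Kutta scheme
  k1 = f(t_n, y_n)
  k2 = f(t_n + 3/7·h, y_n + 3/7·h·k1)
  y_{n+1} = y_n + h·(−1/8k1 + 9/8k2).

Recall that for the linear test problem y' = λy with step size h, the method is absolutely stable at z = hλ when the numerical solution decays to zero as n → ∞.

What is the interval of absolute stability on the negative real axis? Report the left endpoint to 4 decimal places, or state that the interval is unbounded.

(-2.0741, 0).

With y'=λy (z=hλ):
  k1=λy_n ⇒ h·k1=z·y_n;  k2=λ(1+3/7z)y_n ⇒ h·k2=z(1+3/7z)y_n
  y_{n+1}/y_n = 1 − 1/8z + 9/8z(1+3/7z) = 1 + z + 27/56z²
  so R(z) = 1 + z + 27/56z².

Solve |R(x)|<1 on ℝ⁻.
x=-0.81: |R|=0.5063
R=1: x+27/56x²=0 ⇒ x=−56/27=-2.0741; min R=1−1/(4·27/56)=0.4815>−1
Confirm numerically:
  x=-1.642: |R|=0.65794 <1
  x=-1.451: |R|=0.56410 <1
  x=-1.245: |R|=0.50233 <1
  x=-2.415: |R|=1.39697 >1
  x=-2.110: |R|=1.03655 >1
Stable set (-2.0741, 0).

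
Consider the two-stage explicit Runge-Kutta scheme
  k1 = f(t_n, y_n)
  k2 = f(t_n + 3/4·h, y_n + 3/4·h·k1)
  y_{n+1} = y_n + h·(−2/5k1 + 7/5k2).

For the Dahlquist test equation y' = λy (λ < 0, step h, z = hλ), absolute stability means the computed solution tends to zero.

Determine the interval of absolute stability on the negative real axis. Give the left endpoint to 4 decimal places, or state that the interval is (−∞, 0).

On y'=λy, z=hλ:
  k1=λy_n ⇒ h·k1=z·y_n;  k2=λ(1+3/4z)y_n ⇒ h·k2=z(1+3/4z)y_n
  y_{n+1}/y_n = 1 − 2/5z + 7/5z(1+3/4z) = 1 + z + 21/20z²
  Hence R(z) = 1 + z + 21/20z².

Solve |R(x)|<1 on ℝ⁻.
x=-1.03: |R|=1.0839
R=1: x+21/20x²=0 ⇒ x=−20/21=-0.9524; min R=1−1/(4·21/20)=0.7619>−1
Confirm numerically:
  x=-0.822: |R|=0.88747 <1
  x=-0.684: |R|=0.80725 <1
  x=-0.621: |R|=0.78392 <1
  x=-0.616: |R|=0.78243 <1
  x=-1.396: |R|=1.65026 >1
  x=-1.031: |R|=1.08511 >1
Interval (-0.9524, 0).

(-0.9524, 0).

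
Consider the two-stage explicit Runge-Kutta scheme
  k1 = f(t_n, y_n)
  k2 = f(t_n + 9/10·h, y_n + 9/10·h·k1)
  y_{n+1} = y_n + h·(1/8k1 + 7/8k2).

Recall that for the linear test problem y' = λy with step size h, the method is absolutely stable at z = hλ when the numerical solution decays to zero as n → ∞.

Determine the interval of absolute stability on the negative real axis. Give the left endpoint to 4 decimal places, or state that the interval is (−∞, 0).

z∈(-1.2698,0).

On y'=λy, z=hλ:
  k1=λy_n ⇒ h·k1=z·y_n;  k2=λ(1+9/10z)y_n ⇒ h·k2=z(1+9/10z)y_n
  y_{n+1}/y_n = 1 + 1/8z + 7/8z(1+9/10z) = 1 + z + 63/80z²
  Hence R(z) = 1 + z + 63/80z².

Need |R(x)|<1, x<0.
x=-0.66: |R|=0.6830
R=1: x+63/80x²=0 ⇒ x=−80/63=-1.2698; min R=1−1/(4·63/80)=0.6825>−1
Confirm numerically:
  x=-0.951: |R|=0.76122 <1
  x=-0.899: |R|=0.73746 <1
  x=-0.543: |R|=0.68919 <1
  x=-1.438: |R|=1.19043 >1
  x=-1.368: |R|=1.10575 >1
Interval (-1.2698, 0).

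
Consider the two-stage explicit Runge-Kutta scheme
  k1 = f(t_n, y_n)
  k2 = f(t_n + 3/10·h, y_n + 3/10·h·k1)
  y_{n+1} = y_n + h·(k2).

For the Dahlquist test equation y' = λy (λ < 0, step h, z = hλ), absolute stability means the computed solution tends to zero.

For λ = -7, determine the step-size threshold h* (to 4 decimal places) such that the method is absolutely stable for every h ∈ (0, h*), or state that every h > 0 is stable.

On y'=λy, z=hλ:
  k1=λy_n ⇒ h·k1=z·y_n;  k2=λ(1+3/10z)y_n ⇒ h·k2=z(1+3/10z)y_n
  y_{n+1}/y_n = 1 + z(1+3/10z) = 1 + z + 3/10z²
  Hence R(z) = 1 + z + 3/10z².

Need |R(x)|<1, x<0.
x=-1.3: |R|=0.2070
R=1: x+3/10x²=0 ⇒ x=−10/3=-3.3333; min R=1−1/(4·3/10)=0.1667>−1
Confirm numerically:
  x=-3.263: |R|=0.93115 <1
  x=-1.835: |R|=0.17517 <1
  x=-1.689: |R|=0.16682 <1
  x=-3.856: |R|=1.60462 >1
  x=-3.686: |R|=1.38998 >1
  x=-3.449: |R|=1.11968 >1
Interval (-3.3333, 0).

(-3.3333,0); λ=-7 ⇒ h* = (10/3)/7 = 0.4762.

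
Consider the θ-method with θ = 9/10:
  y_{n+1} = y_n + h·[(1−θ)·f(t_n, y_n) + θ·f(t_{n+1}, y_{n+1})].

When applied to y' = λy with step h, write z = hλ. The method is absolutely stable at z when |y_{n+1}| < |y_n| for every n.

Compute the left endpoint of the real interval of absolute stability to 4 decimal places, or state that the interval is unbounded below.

interval (−∞, 0).

Test eqn y'=λy, z=hλ:
  y_{n+1} = y_n + z·[1/10·y_n + 9/10·y_{n+1}] ⇒ (1 − 9/10z)y_{n+1} = (1 + 1/10z)y_n
  R(z) = (1 + 1/10z)/(1 − 9/10z).

Need |R(x)|<1, x<0.
x=-1.62: |R|=0.3409
x=-2: |R|=0.2857
x=-10: |R|=0.0000
x=-100: |R|=0.0989
θ=9/10≥1/2 ⇒ |1+1/10x|<|1−9/10x| ∀x<0 ⇒ stable on all of ℝ⁻.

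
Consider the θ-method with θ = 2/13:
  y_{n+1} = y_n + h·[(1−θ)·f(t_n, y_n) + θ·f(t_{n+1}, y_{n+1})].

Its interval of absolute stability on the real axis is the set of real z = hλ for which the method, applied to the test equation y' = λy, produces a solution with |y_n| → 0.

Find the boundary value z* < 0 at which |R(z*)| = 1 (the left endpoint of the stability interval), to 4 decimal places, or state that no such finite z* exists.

Test eqn y'=λy, z=hλ:
  y_{n+1} = y_n + z·[11/13·y_n + 2/13·y_{n+1}] ⇒ (1 − 2/13z)y_{n+1} = (1 + 11/13z)y_n
  Hence R(z) = (1 + 11/13z)/(1 − 2/13z).

Find x<0 with |R(x)|<1.
x=-0.91: |R|=0.2018
R=−1: 1+11/13x = −1+2/13x ⇒ -9/13x=2 ⇒ x=2/(-9/13)=-2.8889
Confirm numerically:
  x=-2.793: |R|=0.95357 <1
  x=-2.755: |R|=0.93490 <1
  x=-1.804: |R|=0.41209 <1
  x=-3.459: |R|=1.25761 >1
  x=-3.005: |R|=1.05497 >1
Interval (-2.8889, 0).

z* = -2.8889.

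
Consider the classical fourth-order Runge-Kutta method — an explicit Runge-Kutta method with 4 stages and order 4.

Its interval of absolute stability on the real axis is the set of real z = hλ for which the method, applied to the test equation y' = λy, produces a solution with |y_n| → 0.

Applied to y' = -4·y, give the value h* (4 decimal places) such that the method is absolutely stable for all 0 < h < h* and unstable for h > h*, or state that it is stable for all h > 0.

Set f=λy, z=hλ:
  order 4, 4-stage ⇒ R(z)=1+z+z^2/2+z^3/6+z^4/24
  (e.g. R(-1.15)=0.33065, |R|=0.33065)

Need |R(x)|<1, x<0.
x=-1.15: |R|=0.3306
|R(-2.09)|=0.3675 |R(-1.43)|=0.2793 |R(-1.15)|=0.3306
Bisect:
  x_lo=-3.2480 |R|=1.9532  x_hi=-0.2831 |R|=0.7534
  mid=-1.76557 |R|=0.28065 →hi
  mid=-2.50680 |R|=0.65513 →hi
  mid=-2.87741 |R|=1.14800 →lo
  mid=-2.69210 |R|=0.86835 →hi
  mid=-2.78476 |R|=0.99919 →hi
  mid=-2.83108 |R|=1.07126 →lo
  mid=-2.80792 |R|=1.03465 →lo
  ...
  [-2.78530,-2.78512] ⇒ x*=-2.7853
Interval (-2.7853, 0).

(-2.7853,0); λ=-4 ⇒ h* = 0.6963.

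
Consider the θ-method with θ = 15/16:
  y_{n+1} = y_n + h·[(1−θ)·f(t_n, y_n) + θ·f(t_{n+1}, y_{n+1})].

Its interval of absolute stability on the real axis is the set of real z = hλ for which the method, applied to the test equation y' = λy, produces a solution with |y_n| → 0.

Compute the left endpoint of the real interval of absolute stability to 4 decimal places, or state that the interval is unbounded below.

Test eqn y'=λy, z=hλ:
  y_{n+1} = y_n + z·[1/16·y_n + 15/16·y_{n+1}] ⇒ (1 − 15/16z)y_{n+1} = (1 + 1/16z)y_n
  ⇒ R(z) = (1 + 1/16z)/(1 − 15/16z).

Solve |R(x)|<1 on ℝ⁻.
x=-1.16: |R|=0.4443
x=-2: |R|=0.3043
x=-10: |R|=0.0361
x=-100: |R|=0.0554
θ=15/16≥1/2 ⇒ |1+1/16x|<|1−15/16x| ∀x<0 ⇒ interval (−∞,0).

(−∞, 0) — no finite endpoint.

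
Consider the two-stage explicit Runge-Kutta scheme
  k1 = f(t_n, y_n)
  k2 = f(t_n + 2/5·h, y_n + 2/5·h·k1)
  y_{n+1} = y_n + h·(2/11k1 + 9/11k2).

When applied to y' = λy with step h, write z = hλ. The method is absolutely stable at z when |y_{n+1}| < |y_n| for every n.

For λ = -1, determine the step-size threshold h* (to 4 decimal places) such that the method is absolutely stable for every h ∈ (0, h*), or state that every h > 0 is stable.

(-3.0556,0); λ=-1 ⇒ h* = (55/18)/1 = 3.0556.

Set f=λy, z=hλ:
  k1=λy_n ⇒ h·k1=z·y_n;  k2=λ(1+2/5z)y_n ⇒ h·k2=z(1+2/5z)y_n
  y_{n+1}/y_n = 1 + 2/11z + 9/11z(1+2/5z) = 1 + z + 18/55z²
  R(z) = 1 + z + 18/55z².

Find x<0 with |R(x)|<1.
x=-1.17: |R|=0.2780
R=1: x+18/55x²=0 ⇒ x=−55/18=-3.0556; min R=1−1/(4·18/55)=0.2361>−1
Confirm numerically:
  x=-2.012: |R|=0.31285 <1
  x=-1.778: |R|=0.25660 <1
  x=-1.738: |R|=0.25057 <1
  x=-1.704: |R|=0.24627 <1
  x=-3.479: |R|=1.48213 >1
  x=-3.441: |R|=1.43407 >1
  x=-3.277: |R|=1.23749 >1
Stable set (-3.0556, 0).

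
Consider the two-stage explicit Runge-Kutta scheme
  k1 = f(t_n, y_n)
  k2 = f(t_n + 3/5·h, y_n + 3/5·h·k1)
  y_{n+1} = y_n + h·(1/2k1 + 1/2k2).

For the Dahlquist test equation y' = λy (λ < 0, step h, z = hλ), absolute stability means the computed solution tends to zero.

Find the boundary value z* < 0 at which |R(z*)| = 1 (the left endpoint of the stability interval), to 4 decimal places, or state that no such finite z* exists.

Set f=λy, z=hλ:
  k1=λy_n ⇒ h·k1=z·y_n;  k2=λ(1+3/5z)y_n ⇒ h·k2=z(1+3/5z)y_n
  y_{n+1}/y_n = 1 + 1/2z + 1/2z(1+3/5z) = 1 + z + 3/10z²
  R(z) = 1 + z + 3/10z².

Need |R(x)|<1, x<0.
x=-0.71: |R|=0.4412
R=1: x+3/10x²=0 ⇒ x=−10/3=-3.3333; min R=1−1/(4·3/10)=0.1667>−1
Confirm numerically:
  x=-3.075: |R|=0.76169 <1
  x=-2.665: |R|=0.46567 <1
  x=-1.529: |R|=0.17235 <1
  x=-3.694: |R|=1.39969 >1
  x=-3.645: |R|=1.34081 >1
Stable set (-3.3333, 0).

z* = -3.3333.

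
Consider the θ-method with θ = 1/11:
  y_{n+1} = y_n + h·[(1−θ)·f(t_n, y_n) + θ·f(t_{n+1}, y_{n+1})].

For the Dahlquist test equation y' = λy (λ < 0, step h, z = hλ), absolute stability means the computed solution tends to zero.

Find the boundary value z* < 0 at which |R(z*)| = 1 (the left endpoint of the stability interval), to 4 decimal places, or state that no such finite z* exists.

On y'=λy, z=hλ:
  y_{n+1} = y_n + z·[10/11·y_n + 1/11·y_{n+1}] ⇒ (1 − 1/11z)y_{n+1} = (1 + 10/11z)y_n
  so R(z) = (1 + 10/11z)/(1 − 1/11z).

Need |R(x)|<1, x<0.
x=-1.78: |R|=0.5321
R=−1: 1+10/11x = −1+1/11x ⇒ -9/11x=2 ⇒ x=2/(-9/11)=-2.4444
Confirm numerically:
  x=-2.334: |R|=0.92545 <1
  x=-1.757: |R|=0.51501 <1
  x=-1.549: |R|=0.35780 <1
  x=-2.820: |R|=1.24457 >1
  x=-2.804: |R|=1.23442 >1
Stable set (-2.4444, 0).

z* = -2.4444.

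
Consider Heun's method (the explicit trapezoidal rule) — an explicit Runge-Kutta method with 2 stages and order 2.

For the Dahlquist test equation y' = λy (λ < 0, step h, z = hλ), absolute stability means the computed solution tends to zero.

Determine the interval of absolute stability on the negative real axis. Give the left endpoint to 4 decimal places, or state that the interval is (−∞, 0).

On y'=λy, z=hλ:
  order 2, 2-stage ⇒ R(z)=1+z+z^2/2
  (e.g. R(-1.3)=0.54500, |R|=0.54500)

Solve |R(x)|<1 on ℝ⁻.
x=-1.3: |R|=0.5450
|R(-2.35)|=1.4113 |R(-1.64)|=0.7048 |R(-1.53)|=0.6404
Bisect:
  x_lo=-2.5561 |R|=1.7107  x_hi=-0.3511 |R|=0.7106
  mid=-1.45357 |R|=0.60286 →hi
  mid=-2.00482 |R|=1.00483 →lo
  mid=-1.72920 |R|=0.76586 →hi
  mid=-1.86701 |R|=0.87585 →hi
  mid=-1.93592 |R|=0.93797 →hi
  mid=-1.97037 |R|=0.97081 →hi
  mid=-1.98760 |R|=0.98767 →hi
  mid=-1.99621 |R|=0.99622 →hi
  ...
  [-2.00011,-1.99998] ⇒ x*=-2.0000
So |R|<1 on (-2.0000, 0).

(-2.0000, 0).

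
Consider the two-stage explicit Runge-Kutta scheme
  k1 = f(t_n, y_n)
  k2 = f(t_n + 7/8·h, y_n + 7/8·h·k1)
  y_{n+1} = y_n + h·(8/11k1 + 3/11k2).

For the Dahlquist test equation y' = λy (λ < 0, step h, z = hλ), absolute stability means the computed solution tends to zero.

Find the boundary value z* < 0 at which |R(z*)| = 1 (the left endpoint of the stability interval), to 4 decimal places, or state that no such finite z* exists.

On y'=λy, z=hλ:
  k1=λy_n ⇒ h·k1=z·y_n;  k2=λ(1+7/8z)y_n ⇒ h·k2=z(1+7/8z)y_n
  y_{n+1}/y_n = 1 + 8/11z + 3/11z(1+7/8z) = 1 + z + 21/88z²
  Hence R(z) = 1 + z + 21/88z².

Boundary: |R(x)|=1, x<0.
x=-1.56: |R|=0.0207
R=1: x+21/88x²=0 ⇒ x=−88/21=-4.1905; min R=1−1/(4·21/88)=-0.0476>−1
Confirm numerically:
  x=-4.149: |R|=0.95893 <1
  x=-3.975: |R|=0.79560 <1
  x=-3.637: |R|=0.51963 <1
  x=-2.499: |R|=0.00872 <1
  x=-4.249: |R|=1.05934 >1
  x=-4.217: |R|=1.02669 >1
Interval (-4.1905, 0).

z* = -4.1905.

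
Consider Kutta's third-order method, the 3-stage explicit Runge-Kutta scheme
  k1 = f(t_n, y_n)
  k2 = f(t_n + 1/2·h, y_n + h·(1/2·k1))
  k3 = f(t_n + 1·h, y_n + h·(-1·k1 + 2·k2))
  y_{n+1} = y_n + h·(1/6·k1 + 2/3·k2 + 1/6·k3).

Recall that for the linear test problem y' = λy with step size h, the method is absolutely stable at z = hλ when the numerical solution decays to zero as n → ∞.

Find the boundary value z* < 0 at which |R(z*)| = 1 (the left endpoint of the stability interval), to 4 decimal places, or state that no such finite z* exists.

z* = -2.5127.

With y'=λy (z=hλ):
  order 3, 3-stage ⇒ R(z)=1+z+z^2/2+z^3/6
  (e.g. R(-1.02)=0.32333, |R|=0.32333)

Find x<0 with |R(x)|<1.
x=-1.02: |R|=0.3233
|R(-2.3)|=0.6828 |R(-1.35)|=0.1512 |R(-0.82)|=0.4243
Bisect:
  x_lo=-3.3088 |R|=2.8722  x_hi=-0.1486 |R|=0.8619
  mid=-1.72870 |R|=0.09550 →hi
  mid=-2.51874 |R|=1.00989 →lo
  mid=-2.12372 |R|=0.46502 →hi
  mid=-2.32123 |R|=0.71168 →hi
  mid=-2.41999 |R|=0.85386 →hi
  mid=-2.46936 |R|=0.93008 →hi
  mid=-2.49405 |R|=0.96953 →hi
  mid=-2.50640 |R|=0.98959 →hi
  mid=-2.51257 |R|=0.99971 →hi
  mid=-2.51566 |R|=1.00479 →lo
  ...
  [-2.51276,-2.51257] ⇒ x*=-2.5127
So |R|<1 on (-2.5127, 0).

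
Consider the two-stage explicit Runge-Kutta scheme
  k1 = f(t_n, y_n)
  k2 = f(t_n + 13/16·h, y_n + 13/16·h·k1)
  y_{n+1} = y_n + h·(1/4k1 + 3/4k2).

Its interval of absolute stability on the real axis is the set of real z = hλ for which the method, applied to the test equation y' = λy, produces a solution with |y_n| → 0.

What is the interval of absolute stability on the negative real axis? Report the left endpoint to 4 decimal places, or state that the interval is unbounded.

On y'=λy, z=hλ:
  k1=λy_n ⇒ h·k1=z·y_n;  k2=λ(1+13/16z)y_n ⇒ h·k2=z(1+13/16z)y_n
  y_{n+1}/y_n = 1 + 1/4z + 3/4z(1+13/16z) = 1 + z + 39/64z²
  Hence R(z) = 1 + z + 39/64z².

Solve |R(x)|<1 on ℝ⁻.
x=-1.62: |R|=0.9792
R=1: x+39/64x²=0 ⇒ x=−64/39=-1.6410; min R=1−1/(4·39/64)=0.5897>−1
Confirm numerically:
  x=-1.401: |R|=0.79508 <1
  x=-0.888: |R|=0.59252 <1
  x=-0.883: |R|=0.59212 <1
  x=-0.870: |R|=0.59124 <1
  x=-2.169: |R|=1.69784 >1
  x=-1.897: |R|=1.29590 >1
Stable set (-1.6410, 0).

z∈(-1.6410,0).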